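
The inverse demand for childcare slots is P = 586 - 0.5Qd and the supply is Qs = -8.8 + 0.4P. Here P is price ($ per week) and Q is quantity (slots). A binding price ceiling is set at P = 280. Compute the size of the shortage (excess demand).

Rewriting in direct form: Qd = 1172 - 2P.
At P = 280: Qd = 612 and Qs = 103.2.
Shortage = Qd - Qs = 612 - 103.2 = 508.8.

Shortage = 508.8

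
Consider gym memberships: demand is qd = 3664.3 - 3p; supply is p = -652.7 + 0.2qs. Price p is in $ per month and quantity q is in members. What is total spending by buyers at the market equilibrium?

Solving each curve for q: qs = 3263.5 + 5p.
Set qd = qs: 3664.3 - 3p = 3263.5 + 5p, so 400.8 = 8p and p* = 50.1.
Plugging p* into demand: q* = 3664.3 - 3(50.1) = 3514.
Total spending by buyers = p* × q* = 50.1 × 3514 = 176051.4.

Total spending by buyers = 176051.4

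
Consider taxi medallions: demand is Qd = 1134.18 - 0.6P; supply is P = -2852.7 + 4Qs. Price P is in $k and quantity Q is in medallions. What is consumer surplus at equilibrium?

Inverting to quantity form: Qs = 713.175 + 0.25P.
The market clears where 1134.18 - 0.6P = 713.175 + 0.25P. Rearranging, 0.85P = 421.005, hence P* = 495.3.
Then Q* = 1134.18 - 0.6(495.3) = 837.
Demand choke price (Qd = 0): P = 1134.18/0.6 = 1890.3. Consumer surplus = ½ × (1890.3 - 495.3) × 837 = 583807.5.

Consumer surplus = 583807.5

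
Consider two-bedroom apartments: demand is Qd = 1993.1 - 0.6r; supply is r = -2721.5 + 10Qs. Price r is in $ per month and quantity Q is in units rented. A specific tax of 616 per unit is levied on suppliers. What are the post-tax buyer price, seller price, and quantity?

Solving each curve for Q: Qs = 272.15 + 0.1r.
Suppliers keep r_s = r_b - 616 per unit, so supply in terms of the buyer price is Qs = 210.55 + 0.1r_b.
Equate demand and the shifted supply: 1993.1 - 0.6r_b = 210.55 + 0.1r_b, giving 0.7r_b = 1782.55, so r_b = 2546.5.
So r_s = 1930.5 and the quantity traded is Q = 1993.1 - 0.6(2546.5) = 465.2.

r_b = 2546.5, r_s = 1930.5, Q = 465.2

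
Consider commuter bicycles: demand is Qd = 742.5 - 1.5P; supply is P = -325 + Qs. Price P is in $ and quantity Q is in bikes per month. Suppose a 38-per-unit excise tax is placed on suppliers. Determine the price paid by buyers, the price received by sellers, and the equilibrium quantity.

Inverting to quantity form: Qs = 325 + P.
With a tax of 38 on suppliers, they supply based on the net price P_s = P_b - 38, so Qs = 287 + P_b.
Set Qd = Qs: 742.5 - 1.5P_b = 287 + P_b, so 455.5 = 2.5P_b and P_b = 182.2.
Then P_s = 182.2 - 38 = 144.2 and Q = 742.5 - 1.5(182.2) = 469.2.

P_b = 182.2, P_s = 144.2, Q = 469.2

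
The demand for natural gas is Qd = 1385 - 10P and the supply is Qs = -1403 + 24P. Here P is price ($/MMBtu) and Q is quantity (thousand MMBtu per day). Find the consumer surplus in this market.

Consumer surplus = 15961.25

Equating demand and supply, 1385 - 10P = -1403 + 24P gives 34P = 2788, so P* = 82.
Then Q* = 1385 - 10(82) = 565.
Demand choke price (Qd = 0): P = 1385/10 = 138.5. Consumer surplus = ½ × (138.5 - 82) × 565 = 15961.25.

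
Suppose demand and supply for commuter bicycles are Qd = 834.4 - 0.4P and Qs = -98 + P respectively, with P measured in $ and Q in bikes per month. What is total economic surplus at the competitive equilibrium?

Total surplus = 564592

Equating demand and supply, 834.4 - 0.4P = -98 + P gives 1.4P = 932.4, so P* = 666.
Then Q* = 834.4 - 0.4(666) = 568.
Demand choke price = 2086; supply choke price = 98. CS = ½(2086 - 666)(568) = 403280; PS = ½(666 - 98)(568) = 161312. Total surplus = 564592.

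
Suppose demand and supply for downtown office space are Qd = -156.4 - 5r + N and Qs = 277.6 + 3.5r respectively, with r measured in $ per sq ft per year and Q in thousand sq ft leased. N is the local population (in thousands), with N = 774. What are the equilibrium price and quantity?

With N = 774, demand is Qd = 617.6 - 5r.
Equating demand and supply, 617.6 - 5r = 277.6 + 3.5r gives 8.5r = 340, so r* = 40.
Substitute back: Q* = 617.6 - 5(40) = 417.6.

r* = 40, Q* = 417.6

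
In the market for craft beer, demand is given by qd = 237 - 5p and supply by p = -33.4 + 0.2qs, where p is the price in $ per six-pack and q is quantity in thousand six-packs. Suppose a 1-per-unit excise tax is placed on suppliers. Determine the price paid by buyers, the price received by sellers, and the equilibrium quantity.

p_b = 7.5, p_s = 6.5, q = 199.5

Solving each curve for q: qs = 167 + 5p.
The tax drives a wedge p_b - p_s = 1. Substituting p_s = p_b - 1 into supply: qs = 162 + 5p_b.
Equate demand and the shifted supply: 237 - 5p_b = 162 + 5p_b, giving 10p_b = 75, so p_b = 7.5.
So p_s = 6.5 and the quantity traded is q = 237 - 5(7.5) = 199.5.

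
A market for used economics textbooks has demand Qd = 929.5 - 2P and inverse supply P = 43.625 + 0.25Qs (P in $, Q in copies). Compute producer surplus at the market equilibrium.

Solving each curve for Q: Qs = -174.5 + 4P.
Set Qd = Qs: 929.5 - 2P = -174.5 + 4P, so 1104 = 6P and P* = 184.
Plugging P* into demand: Q* = 929.5 - 2(184) = 561.5.
Supply choke price (Qs = 0): P = 43.625. Producer surplus = ½ × (184 - 43.625) × 561.5 = 39410.28125.

Producer surplus = 39410.28125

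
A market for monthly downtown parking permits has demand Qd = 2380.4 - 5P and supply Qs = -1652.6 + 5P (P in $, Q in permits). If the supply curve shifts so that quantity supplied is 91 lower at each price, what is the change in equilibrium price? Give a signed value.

ΔP = 9.1

Equating demand and supply, 2380.4 - 5P = -1652.6 + 5P gives 10P = 4033, so P* = 403.3.
Then Q* = 2380.4 - 5(403.3) = 363.9.
After the shift, supply is Qs = -1743.6 + 5P.
Re-solving, 10P = 4124 gives P = 412.4 and Q = 318.4.
ΔP = 412.4 - 403.3 = 9.1.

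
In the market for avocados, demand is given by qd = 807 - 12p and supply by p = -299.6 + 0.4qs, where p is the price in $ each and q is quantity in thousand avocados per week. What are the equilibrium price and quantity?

p* = 4, q* = 759

In direct form, qs = 749 + 2.5p.
At equilibrium qd = qs, so 807 - 12p = 749 + 2.5p; collecting terms, 58 = 14.5p and p* = 4.
Substitute back: q* = 807 - 12(4) = 759.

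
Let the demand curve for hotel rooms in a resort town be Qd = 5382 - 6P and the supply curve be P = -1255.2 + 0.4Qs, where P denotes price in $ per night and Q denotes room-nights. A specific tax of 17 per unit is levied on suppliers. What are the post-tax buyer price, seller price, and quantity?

In direct form, Qs = 3138 + 2.5P.
Suppliers keep P_s = P_b - 17 per unit, so supply in terms of the buyer price is Qs = 3095.5 + 2.5P_b.
Market clearing requires 5382 - 6P_b = 3095.5 + 2.5P_b; hence 2286.5 = 8.5P_b and P_b = 269.
Then P_s = 269 - 17 = 252 and Q = 5382 - 6(269) = 3768.

P_b = 269, P_s = 252, Q = 3768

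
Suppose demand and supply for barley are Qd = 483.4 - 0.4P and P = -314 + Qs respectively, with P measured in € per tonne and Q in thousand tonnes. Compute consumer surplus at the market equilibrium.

In direct form, Qs = 314 + P.
Set Qd = Qs: 483.4 - 0.4P = 314 + P, so 169.4 = 1.4P and P* = 121.
Plugging P* into demand: Q* = 483.4 - 0.4(121) = 435.
Demand choke price (Qd = 0): P = 483.4/0.4 = 1208.5. Consumer surplus = ½ × (1208.5 - 121) × 435 = 236531.25.

Consumer surplus = 236531.25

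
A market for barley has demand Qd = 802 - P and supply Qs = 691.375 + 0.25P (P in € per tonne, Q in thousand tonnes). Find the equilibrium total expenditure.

Total expenditure = 63144.75

Equating demand and supply, 802 - P = 691.375 + 0.25P gives 1.25P = 110.625, so P* = 88.5.
From the demand curve, Q* = 802 - 88.5 = 713.5.
Total expenditure = P* × Q* = 88.5 × 713.5 = 63144.75.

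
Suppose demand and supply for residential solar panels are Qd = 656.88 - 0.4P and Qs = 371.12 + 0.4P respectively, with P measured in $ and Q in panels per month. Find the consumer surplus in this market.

Equating demand and supply, 656.88 - 0.4P = 371.12 + 0.4P gives 0.8P = 285.76, so P* = 357.2.
Plugging P* into demand: Q* = 656.88 - 0.4(357.2) = 514.
Demand choke price (Qd = 0): P = 656.88/0.4 = 1642.2. Consumer surplus = ½ × (1642.2 - 357.2) × 514 = 330245.

Consumer surplus = 330245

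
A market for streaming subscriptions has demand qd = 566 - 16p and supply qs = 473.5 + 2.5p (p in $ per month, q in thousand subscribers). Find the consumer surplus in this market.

Set qd = qs: 566 - 16p = 473.5 + 2.5p, so 92.5 = 18.5p and p* = 5.
Substitute back: q* = 566 - 16(5) = 486.
Demand choke price (qd = 0): p = 566/16 = 35.375. Consumer surplus = ½ × (35.375 - 5) × 486 = 7381.125.

Consumer surplus = 7381.125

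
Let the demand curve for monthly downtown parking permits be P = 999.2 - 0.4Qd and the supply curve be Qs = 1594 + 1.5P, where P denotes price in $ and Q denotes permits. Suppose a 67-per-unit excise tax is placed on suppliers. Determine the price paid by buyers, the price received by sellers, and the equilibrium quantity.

P_b = 251.125, P_s = 184.125, Q = 1870.1875

Solving each curve for Q: Qd = 2498 - 2.5P.
With a tax of 67 on suppliers, they supply based on the net price P_s = P_b - 67, so Qs = 1493.5 + 1.5P_b.
Equate demand and the shifted supply: 2498 - 2.5P_b = 1493.5 + 1.5P_b, giving 4P_b = 1004.5, so P_b = 251.125.
Then P_s = 251.125 - 67 = 184.125 and Q = 2498 - 2.5(251.125) = 1870.1875.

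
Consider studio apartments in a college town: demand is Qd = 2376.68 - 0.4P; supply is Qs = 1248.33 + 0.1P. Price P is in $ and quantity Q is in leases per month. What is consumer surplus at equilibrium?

Consumer surplus = 2715845

Set Qd = Qs: 2376.68 - 0.4P = 1248.33 + 0.1P, so 1128.35 = 0.5P and P* = 2256.7.
Plugging P* into demand: Q* = 2376.68 - 0.4(2256.7) = 1474.
Demand choke price (Qd = 0): P = 2376.68/0.4 = 5941.7. Consumer surplus = ½ × (5941.7 - 2256.7) × 1474 = 2715845.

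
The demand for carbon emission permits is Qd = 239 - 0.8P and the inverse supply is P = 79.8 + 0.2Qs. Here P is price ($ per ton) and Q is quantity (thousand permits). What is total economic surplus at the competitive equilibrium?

Inverting to quantity form: Qs = -399 + 5P.
Equating demand and supply, 239 - 0.8P = -399 + 5P gives 5.8P = 638, so P* = 110.
From the demand curve, Q* = 239 - 0.8(110) = 151.
Demand choke price = 298.75; supply choke price = 79.8. CS = ½(298.75 - 110)(151) = 14250.625; PS = ½(110 - 79.8)(151) = 2280.1. Total surplus = 16530.725.

Total surplus = 16530.725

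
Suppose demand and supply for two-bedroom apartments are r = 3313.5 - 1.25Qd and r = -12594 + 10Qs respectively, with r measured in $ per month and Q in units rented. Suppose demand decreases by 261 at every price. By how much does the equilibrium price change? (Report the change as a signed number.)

Inverting to quantity form: Qd = 2650.8 - 0.8r and Qs = 1259.4 + 0.1r.
Equating demand and supply, 2650.8 - 0.8r = 1259.4 + 0.1r gives 0.9r = 1391.4, so r* = 1546.
Substitute back: Q* = 2650.8 - 0.8(1546) = 1414.
After the shift, demand is Qd = 2389.8 - 0.8r.
The new intersection has 1130.4 = 0.9r, i.e. r = 1256, Q = 1385.
Δr = 1256 - 1546 = -290.

Δr = -290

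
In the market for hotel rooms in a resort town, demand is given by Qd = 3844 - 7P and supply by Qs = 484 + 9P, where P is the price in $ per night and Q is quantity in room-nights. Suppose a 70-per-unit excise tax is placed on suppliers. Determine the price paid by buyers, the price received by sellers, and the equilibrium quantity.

The tax drives a wedge P_b - P_s = 70. Substituting P_s = P_b - 70 into supply: Qs = -146 + 9P_b.
Equate demand and the shifted supply: 3844 - 7P_b = -146 + 9P_b, giving 16P_b = 3990, so P_b = 249.375.
So P_s = 179.375 and the quantity traded is Q = 3844 - 7(249.375) = 2098.375.

P_b = 249.375, P_s = 179.375, Q = 2098.375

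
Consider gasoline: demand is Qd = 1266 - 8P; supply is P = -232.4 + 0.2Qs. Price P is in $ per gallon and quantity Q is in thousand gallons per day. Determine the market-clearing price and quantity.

P* = 8, Q* = 1202

Rewriting in direct form: Qs = 1162 + 5P.
Set Qd = Qs: 1266 - 8P = 1162 + 5P, so 104 = 13P and P* = 8.
Then Q* = 1266 - 8(8) = 1202.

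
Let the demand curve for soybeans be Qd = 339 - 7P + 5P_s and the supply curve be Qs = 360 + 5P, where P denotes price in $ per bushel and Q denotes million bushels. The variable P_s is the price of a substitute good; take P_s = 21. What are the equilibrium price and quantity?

With P_s = 21, demand is Qd = 444 - 7P.
At equilibrium Qd = Qs, so 444 - 7P = 360 + 5P; collecting terms, 84 = 12P and P* = 7.
From the demand curve, Q* = 444 - 7(7) = 395.

P* = 7, Q* = 395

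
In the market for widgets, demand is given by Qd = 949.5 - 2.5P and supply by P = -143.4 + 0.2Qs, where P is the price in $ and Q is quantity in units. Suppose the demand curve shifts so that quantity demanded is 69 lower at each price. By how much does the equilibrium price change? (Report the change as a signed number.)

Rewriting in direct form: Qs = 717 + 5P.
At equilibrium Qd = Qs, so 949.5 - 2.5P = 717 + 5P; collecting terms, 232.5 = 7.5P and P* = 31.
Plugging P* into demand: Q* = 949.5 - 2.5(31) = 872.
After the shift, demand is Qd = 880.5 - 2.5P.
New equilibrium: 163.5 = 7.5P, so P = 21.8 and Q = 826.
ΔP = 21.8 - 31 = -9.2.

ΔP = -9.2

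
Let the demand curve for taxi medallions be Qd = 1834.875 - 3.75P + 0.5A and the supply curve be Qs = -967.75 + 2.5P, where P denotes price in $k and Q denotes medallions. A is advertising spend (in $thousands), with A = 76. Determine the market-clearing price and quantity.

With A = 76, demand is Qd = 1872.875 - 3.75P.
Set Qd = Qs: 1872.875 - 3.75P = -967.75 + 2.5P, so 2840.625 = 6.25P and P* = 454.5.
Then Q* = 1872.875 - 3.75(454.5) = 168.5.

P* = 454.5, Q* = 168.5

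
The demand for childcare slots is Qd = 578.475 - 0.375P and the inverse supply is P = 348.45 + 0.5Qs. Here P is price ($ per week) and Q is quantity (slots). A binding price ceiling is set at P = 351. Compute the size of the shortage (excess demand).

Shortage = 441.75

Rewriting in direct form: Qs = -696.9 + 2P.
With P fixed at 351, quantity demanded is 446.85 and quantity supplied is 5.1.
Shortage = Qd - Qs = 446.85 - 5.1 = 441.75.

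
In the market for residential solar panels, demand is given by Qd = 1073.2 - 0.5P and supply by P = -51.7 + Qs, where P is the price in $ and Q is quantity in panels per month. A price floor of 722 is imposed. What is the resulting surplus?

Surplus = 61.5

In direct form, Qs = 51.7 + P.
With P fixed at 722, quantity demanded is 712.2 and quantity supplied is 773.7.
Surplus = Qs - Qd = 773.7 - 712.2 = 61.5.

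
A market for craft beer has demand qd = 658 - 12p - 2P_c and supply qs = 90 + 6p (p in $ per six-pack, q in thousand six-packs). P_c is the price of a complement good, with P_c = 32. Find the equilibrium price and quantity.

p* = 28, q* = 258

With P_c = 32, demand is qd = 594 - 12p.
At equilibrium qd = qs, so 594 - 12p = 90 + 6p; collecting terms, 504 = 18p and p* = 28.
From the demand curve, q* = 594 - 12(28) = 258.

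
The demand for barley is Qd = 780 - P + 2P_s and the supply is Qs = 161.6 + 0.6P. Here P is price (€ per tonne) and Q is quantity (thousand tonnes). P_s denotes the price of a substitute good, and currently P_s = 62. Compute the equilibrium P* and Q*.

With P_s = 62, demand is Qd = 904 - P.
Equating demand and supply, 904 - P = 161.6 + 0.6P gives 1.6P = 742.4, so P* = 464.
From the demand curve, Q* = 904 - 464 = 440.

P* = 464, Q* = 440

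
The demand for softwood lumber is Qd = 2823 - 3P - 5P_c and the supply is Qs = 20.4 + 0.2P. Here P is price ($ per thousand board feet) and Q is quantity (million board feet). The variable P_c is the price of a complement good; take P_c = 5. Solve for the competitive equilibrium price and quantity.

P* = 868, Q* = 194

With P_c = 5, demand is Qd = 2798 - 3P.
Equating demand and supply, 2798 - 3P = 20.4 + 0.2P gives 3.2P = 2777.6, so P* = 868.
Substitute back: Q* = 2798 - 3(868) = 194.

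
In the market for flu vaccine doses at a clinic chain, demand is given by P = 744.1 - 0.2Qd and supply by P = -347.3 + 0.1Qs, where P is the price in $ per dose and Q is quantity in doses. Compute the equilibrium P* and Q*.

P* = 16.5, Q* = 3638

In direct form, Qd = 3720.5 - 5P and Qs = 3473 + 10P.
At equilibrium Qd = Qs, so 3720.5 - 5P = 3473 + 10P; collecting terms, 247.5 = 15P and P* = 16.5.
Plugging P* into demand: Q* = 3720.5 - 5(16.5) = 3638.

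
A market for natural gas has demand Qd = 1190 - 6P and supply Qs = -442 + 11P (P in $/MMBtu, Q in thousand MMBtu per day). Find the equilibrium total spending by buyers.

Set Qd = Qs: 1190 - 6P = -442 + 11P, so 1632 = 17P and P* = 96.
From the demand curve, Q* = 1190 - 6(96) = 614.
Total spending by buyers = P* × Q* = 96 × 614 = 58944.

Total spending by buyers = 58944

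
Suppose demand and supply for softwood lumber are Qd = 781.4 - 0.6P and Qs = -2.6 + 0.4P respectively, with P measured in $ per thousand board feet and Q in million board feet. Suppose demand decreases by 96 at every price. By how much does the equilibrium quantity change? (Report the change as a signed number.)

ΔQ = -38.4

The market clears where 781.4 - 0.6P = -2.6 + 0.4P. Rearranging, P = 784, hence P* = 784.
Then Q* = 781.4 - 0.6(784) = 311.
After the shift, demand is Qd = 685.4 - 0.6P.
The new intersection has 688 = P, i.e. P = 688, Q = 272.6.
ΔQ = 272.6 - 311 = -38.4.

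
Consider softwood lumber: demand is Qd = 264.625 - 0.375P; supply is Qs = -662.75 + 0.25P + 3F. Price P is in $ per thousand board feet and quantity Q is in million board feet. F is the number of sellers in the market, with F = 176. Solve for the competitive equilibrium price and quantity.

With F = 176, supply is Qs = -134.75 + 0.25P.
At equilibrium Qd = Qs, so 264.625 - 0.375P = -134.75 + 0.25P; collecting terms, 399.375 = 0.625P and P* = 639.
Then Q* = 264.625 - 0.375(639) = 25.

P* = 639, Q* = 25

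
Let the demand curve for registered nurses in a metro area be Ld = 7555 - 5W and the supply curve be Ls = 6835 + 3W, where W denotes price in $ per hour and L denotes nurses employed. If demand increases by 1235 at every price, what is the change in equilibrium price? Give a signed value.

The market clears where 7555 - 5W = 6835 + 3W. Rearranging, 8W = 720, hence W* = 90.
Plugging W* into demand: L* = 7555 - 5(90) = 7105.
After the shift, demand is Ld = 8790 - 5W.
The new intersection has 1955 = 8W, i.e. W = 244.375, L = 7568.125.
ΔW = 244.375 - 90 = 154.375.

ΔW = 154.375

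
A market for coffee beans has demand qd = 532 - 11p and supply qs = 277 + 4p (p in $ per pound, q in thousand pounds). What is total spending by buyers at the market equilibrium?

Total spending by buyers = 5865

Set qd = qs: 532 - 11p = 277 + 4p, so 255 = 15p and p* = 17.
Plugging p* into demand: q* = 532 - 11(17) = 345.
Total spending by buyers = p* × q* = 17 × 345 = 5865.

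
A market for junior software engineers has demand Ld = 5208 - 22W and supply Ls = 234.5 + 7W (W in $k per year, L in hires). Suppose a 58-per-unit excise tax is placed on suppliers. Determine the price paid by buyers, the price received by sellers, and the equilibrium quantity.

W_b = 185.5, W_s = 127.5, L = 1127

Suppliers keep W_s = W_b - 58 per unit, so supply in terms of the buyer price is Ls = -171.5 + 7W_b.
Market clearing requires 5208 - 22W_b = -171.5 + 7W_b; hence 5379.5 = 29W_b and W_b = 185.5.
Then W_s = 185.5 - 58 = 127.5 and L = 5208 - 22(185.5) = 1127.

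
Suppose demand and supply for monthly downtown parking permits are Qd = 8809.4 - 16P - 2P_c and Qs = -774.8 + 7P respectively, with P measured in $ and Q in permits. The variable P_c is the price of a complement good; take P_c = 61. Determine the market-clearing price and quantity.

P* = 411.4, Q* = 2105

With P_c = 61, demand is Qd = 8687.4 - 16P.
The market clears where 8687.4 - 16P = -774.8 + 7P. Rearranging, 23P = 9462.2, hence P* = 411.4.
Then Q* = 8687.4 - 16(411.4) = 2105.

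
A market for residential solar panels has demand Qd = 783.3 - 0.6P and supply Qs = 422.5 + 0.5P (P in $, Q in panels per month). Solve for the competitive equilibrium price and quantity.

P* = 328, Q* = 586.5

Equating demand and supply, 783.3 - 0.6P = 422.5 + 0.5P gives 1.1P = 360.8, so P* = 328.
From the demand curve, Q* = 783.3 - 0.6(328) = 586.5.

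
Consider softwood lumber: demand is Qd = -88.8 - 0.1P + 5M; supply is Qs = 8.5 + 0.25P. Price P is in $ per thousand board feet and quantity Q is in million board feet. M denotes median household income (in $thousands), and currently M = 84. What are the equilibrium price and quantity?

With M = 84, demand is Qd = 331.2 - 0.1P.
The market clears where 331.2 - 0.1P = 8.5 + 0.25P. Rearranging, 0.35P = 322.7, hence P* = 922.
Substitute back: Q* = 331.2 - 0.1(922) = 239.

P* = 922, Q* = 239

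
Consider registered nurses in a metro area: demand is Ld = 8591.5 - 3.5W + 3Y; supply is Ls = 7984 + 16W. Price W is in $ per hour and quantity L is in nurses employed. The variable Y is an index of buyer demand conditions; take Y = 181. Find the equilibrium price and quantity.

W* = 59, L* = 8928

With Y = 181, demand is Ld = 9134.5 - 3.5W.
At equilibrium Ld = Ls, so 9134.5 - 3.5W = 7984 + 16W; collecting terms, 1150.5 = 19.5W and W* = 59.
Plugging W* into demand: L* = 9134.5 - 3.5(59) = 8928.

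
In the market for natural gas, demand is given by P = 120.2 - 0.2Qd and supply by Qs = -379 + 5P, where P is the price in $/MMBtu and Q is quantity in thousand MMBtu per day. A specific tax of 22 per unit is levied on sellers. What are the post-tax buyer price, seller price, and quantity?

Solving each curve for Q: Qd = 601 - 5P.
The tax drives a wedge P_b - P_s = 22. Substituting P_s = P_b - 22 into supply: Qs = -489 + 5P_b.
Equate demand and the shifted supply: 601 - 5P_b = -489 + 5P_b, giving 10P_b = 1090, so P_b = 109.
Then P_s = 109 - 22 = 87 and Q = 601 - 5(109) = 56.

P_b = 109, P_s = 87, Q = 56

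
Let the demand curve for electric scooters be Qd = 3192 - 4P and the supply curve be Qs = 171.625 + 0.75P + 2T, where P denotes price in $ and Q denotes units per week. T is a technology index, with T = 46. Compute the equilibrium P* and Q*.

With T = 46, supply is Qs = 263.625 + 0.75P.
At equilibrium Qd = Qs, so 3192 - 4P = 263.625 + 0.75P; collecting terms, 2928.375 = 4.75P and P* = 616.5.
Substitute back: Q* = 3192 - 4(616.5) = 726.

P* = 616.5, Q* = 726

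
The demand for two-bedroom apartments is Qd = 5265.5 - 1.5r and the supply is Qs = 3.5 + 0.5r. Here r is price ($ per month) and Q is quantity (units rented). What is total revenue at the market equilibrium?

At equilibrium Qd = Qs, so 5265.5 - 1.5r = 3.5 + 0.5r; collecting terms, 5262 = 2r and r* = 2631.
Substitute back: Q* = 5265.5 - 1.5(2631) = 1319.
Total revenue = r* × Q* = 2631 × 1319 = 3470289.

Total revenue = 3470289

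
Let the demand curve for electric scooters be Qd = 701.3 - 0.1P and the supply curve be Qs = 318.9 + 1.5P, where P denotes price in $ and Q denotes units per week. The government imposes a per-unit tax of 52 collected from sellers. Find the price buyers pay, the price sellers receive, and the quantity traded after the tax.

P_b = 287.75, P_s = 235.75, Q = 672.525

Sellers keep P_s = P_b - 52 per unit, so supply in terms of the buyer price is Qs = 240.9 + 1.5P_b.
Equate demand and the shifted supply: 701.3 - 0.1P_b = 240.9 + 1.5P_b, giving 1.6P_b = 460.4, so P_b = 287.75.
So P_s = 235.75 and the quantity traded is Q = 701.3 - 0.1(287.75) = 672.525.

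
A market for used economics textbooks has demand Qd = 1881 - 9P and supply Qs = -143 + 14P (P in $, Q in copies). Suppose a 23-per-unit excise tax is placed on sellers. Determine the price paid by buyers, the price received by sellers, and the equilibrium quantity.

With a tax of 23 on sellers, they supply based on the net price P_s = P_b - 23, so Qs = -465 + 14P_b.
Market clearing requires 1881 - 9P_b = -465 + 14P_b; hence 2346 = 23P_b and P_b = 102.
Then P_s = 102 - 23 = 79 and Q = 1881 - 9(102) = 963.

P_b = 102, P_s = 79, Q = 963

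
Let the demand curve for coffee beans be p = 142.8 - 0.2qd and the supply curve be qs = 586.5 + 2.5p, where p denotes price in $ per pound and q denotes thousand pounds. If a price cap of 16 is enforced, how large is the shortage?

Shortage = 7.5

Solving each curve for q: qd = 714 - 5p.
Evaluating both curves at the ceiling price 16 gives qd = 634, qs = 626.5.
Shortage = qd - qs = 634 - 626.5 = 7.5.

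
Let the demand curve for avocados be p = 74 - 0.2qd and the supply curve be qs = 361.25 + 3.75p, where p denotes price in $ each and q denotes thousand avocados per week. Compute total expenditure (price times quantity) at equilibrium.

Solving each curve for q: qd = 370 - 5p.
The market clears where 370 - 5p = 361.25 + 3.75p. Rearranging, 8.75p = 8.75, hence p* = 1.
Substitute back: q* = 370 - 5(1) = 365.
Total expenditure = p* × q* = 1 × 365 = 365.

Total expenditure = 365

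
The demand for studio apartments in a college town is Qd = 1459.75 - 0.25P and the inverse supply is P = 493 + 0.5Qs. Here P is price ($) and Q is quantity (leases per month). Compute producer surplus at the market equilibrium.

Rewriting in direct form: Qs = -986 + 2P.
At equilibrium Qd = Qs, so 1459.75 - 0.25P = -986 + 2P; collecting terms, 2445.75 = 2.25P and P* = 1087.
Substitute back: Q* = 1459.75 - 0.25(1087) = 1188.
Supply choke price (Qs = 0): P = 493. Producer surplus = ½ × (1087 - 493) × 1188 = 352836.

Producer surplus = 352836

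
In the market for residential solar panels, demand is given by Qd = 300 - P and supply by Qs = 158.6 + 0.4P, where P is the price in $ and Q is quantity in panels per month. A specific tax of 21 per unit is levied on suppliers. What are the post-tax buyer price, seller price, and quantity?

The tax drives a wedge P_b - P_s = 21. Substituting P_s = P_b - 21 into supply: Qs = 150.2 + 0.4P_b.
Set Qd = Qs: 300 - P_b = 150.2 + 0.4P_b, so 149.8 = 1.4P_b and P_b = 107.
So P_s = 86 and the quantity traded is Q = 300 - 107 = 193.

P_b = 107, P_s = 86, Q = 193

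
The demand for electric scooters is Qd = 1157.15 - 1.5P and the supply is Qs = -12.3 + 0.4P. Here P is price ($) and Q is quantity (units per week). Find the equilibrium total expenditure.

Total expenditure = 143965.45

At equilibrium Qd = Qs, so 1157.15 - 1.5P = -12.3 + 0.4P; collecting terms, 1169.45 = 1.9P and P* = 615.5.
Then Q* = 1157.15 - 1.5(615.5) = 233.9.
Total expenditure = P* × Q* = 615.5 × 233.9 = 143965.45.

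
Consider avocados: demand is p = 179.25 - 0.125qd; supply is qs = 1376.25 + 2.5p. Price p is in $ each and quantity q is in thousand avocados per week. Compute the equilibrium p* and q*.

p* = 5.5, q* = 1390

In direct form, qd = 1434 - 8p.
Set qd = qs: 1434 - 8p = 1376.25 + 2.5p, so 57.75 = 10.5p and p* = 5.5.
Plugging p* into demand: q* = 1434 - 8(5.5) = 1390.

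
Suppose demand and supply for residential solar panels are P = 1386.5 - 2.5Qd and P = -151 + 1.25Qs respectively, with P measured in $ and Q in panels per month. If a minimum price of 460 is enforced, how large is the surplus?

Surplus = 118.2

In direct form, Qd = 554.6 - 0.4P and Qs = 120.8 + 0.8P.
At P = 460: Qd = 370.6 and Qs = 488.8.
Surplus = Qs - Qd = 488.8 - 370.6 = 118.2.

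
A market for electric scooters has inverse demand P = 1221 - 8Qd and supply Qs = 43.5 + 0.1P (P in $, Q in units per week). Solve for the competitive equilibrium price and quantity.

P* = 485, Q* = 92

Rewriting in direct form: Qd = 152.625 - 0.125P.
Equating demand and supply, 152.625 - 0.125P = 43.5 + 0.1P gives 0.225P = 109.125, so P* = 485.
Plugging P* into demand: Q* = 152.625 - 0.125(485) = 92.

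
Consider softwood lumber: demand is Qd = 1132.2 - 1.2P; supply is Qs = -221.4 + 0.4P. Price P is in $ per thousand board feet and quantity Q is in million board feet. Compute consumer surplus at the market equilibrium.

Consumer surplus = 5703.75

The market clears where 1132.2 - 1.2P = -221.4 + 0.4P. Rearranging, 1.6P = 1353.6, hence P* = 846.
Plugging P* into demand: Q* = 1132.2 - 1.2(846) = 117.
Demand choke price (Qd = 0): P = 1132.2/1.2 = 943.5. Consumer surplus = ½ × (943.5 - 846) × 117 = 5703.75.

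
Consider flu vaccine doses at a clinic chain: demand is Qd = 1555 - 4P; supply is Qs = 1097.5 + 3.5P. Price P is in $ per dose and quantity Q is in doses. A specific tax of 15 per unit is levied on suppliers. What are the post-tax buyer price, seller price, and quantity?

With a tax of 15 on suppliers, they supply based on the net price P_s = P_b - 15, so Qs = 1045 + 3.5P_b.
Set Qd = Qs: 1555 - 4P_b = 1045 + 3.5P_b, so 510 = 7.5P_b and P_b = 68.
So P_s = 53 and the quantity traded is Q = 1555 - 4(68) = 1283.

P_b = 68, P_s = 53, Q = 1283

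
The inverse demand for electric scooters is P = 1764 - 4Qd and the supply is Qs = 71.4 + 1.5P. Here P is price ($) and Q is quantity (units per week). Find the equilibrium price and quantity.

Solving each curve for Q: Qd = 441 - 0.25P.
Equating demand and supply, 441 - 0.25P = 71.4 + 1.5P gives 1.75P = 369.6, so P* = 211.2.
Substitute back: Q* = 441 - 0.25(211.2) = 388.2.

P* = 211.2, Q* = 388.2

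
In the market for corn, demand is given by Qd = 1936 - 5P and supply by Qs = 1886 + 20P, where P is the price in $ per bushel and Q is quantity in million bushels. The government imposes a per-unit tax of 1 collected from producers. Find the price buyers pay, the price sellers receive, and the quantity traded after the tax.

P_b = 2.8, P_s = 1.8, Q = 1922

The tax drives a wedge P_b - P_s = 1. Substituting P_s = P_b - 1 into supply: Qs = 1866 + 20P_b.
Equate demand and the shifted supply: 1936 - 5P_b = 1866 + 20P_b, giving 25P_b = 70, so P_b = 2.8.
So P_s = 1.8 and the quantity traded is Q = 1936 - 5(2.8) = 1922.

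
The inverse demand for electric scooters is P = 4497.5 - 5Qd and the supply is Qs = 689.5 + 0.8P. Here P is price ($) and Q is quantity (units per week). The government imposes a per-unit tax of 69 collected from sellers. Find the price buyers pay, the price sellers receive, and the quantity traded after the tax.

In direct form, Qd = 899.5 - 0.2P.
With a tax of 69 on sellers, they supply based on the net price P_s = P_b - 69, so Qs = 634.3 + 0.8P_b.
Equate demand and the shifted supply: 899.5 - 0.2P_b = 634.3 + 0.8P_b, giving P_b = 265.2, so P_b = 265.2.
So P_s = 196.2 and the quantity traded is Q = 899.5 - 0.2(265.2) = 846.46.

P_b = 265.2, P_s = 196.2, Q = 846.46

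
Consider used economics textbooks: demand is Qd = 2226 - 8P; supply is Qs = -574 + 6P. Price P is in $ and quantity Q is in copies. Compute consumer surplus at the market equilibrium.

The market clears where 2226 - 8P = -574 + 6P. Rearranging, 14P = 2800, hence P* = 200.
Plugging P* into demand: Q* = 2226 - 8(200) = 626.
Demand choke price (Qd = 0): P = 2226/8 = 278.25. Consumer surplus = ½ × (278.25 - 200) × 626 = 24492.25.

Consumer surplus = 24492.25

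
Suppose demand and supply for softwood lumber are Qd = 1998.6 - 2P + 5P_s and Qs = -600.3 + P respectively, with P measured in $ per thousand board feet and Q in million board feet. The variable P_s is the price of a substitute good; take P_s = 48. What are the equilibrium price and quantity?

P* = 946.3, Q* = 346

With P_s = 48, demand is Qd = 2238.6 - 2P.
Equating demand and supply, 2238.6 - 2P = -600.3 + P gives 3P = 2838.9, so P* = 946.3.
Then Q* = 2238.6 - 2(946.3) = 346.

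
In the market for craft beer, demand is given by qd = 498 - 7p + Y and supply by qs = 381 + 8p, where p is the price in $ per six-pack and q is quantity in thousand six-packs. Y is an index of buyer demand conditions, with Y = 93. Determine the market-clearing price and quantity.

p* = 14, q* = 493

With Y = 93, demand is qd = 591 - 7p.
The market clears where 591 - 7p = 381 + 8p. Rearranging, 15p = 210, hence p* = 14.
Plugging p* into demand: q* = 591 - 7(14) = 493.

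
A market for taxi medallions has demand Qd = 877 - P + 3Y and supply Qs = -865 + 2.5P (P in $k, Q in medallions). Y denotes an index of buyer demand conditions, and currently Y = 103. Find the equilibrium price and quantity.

With Y = 103, demand is Qd = 1186 - P.
Set Qd = Qs: 1186 - P = -865 + 2.5P, so 2051 = 3.5P and P* = 586.
Substitute back: Q* = 1186 - 586 = 600.

P* = 586, Q* = 600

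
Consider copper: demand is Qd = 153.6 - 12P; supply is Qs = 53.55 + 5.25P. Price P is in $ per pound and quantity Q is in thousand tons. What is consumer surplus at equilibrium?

Consumer surplus = 294

Equating demand and supply, 153.6 - 12P = 53.55 + 5.25P gives 17.25P = 100.05, so P* = 5.8.
From the demand curve, Q* = 153.6 - 12(5.8) = 84.
Demand choke price (Qd = 0): P = 153.6/12 = 12.8. Consumer surplus = ½ × (12.8 - 5.8) × 84 = 294.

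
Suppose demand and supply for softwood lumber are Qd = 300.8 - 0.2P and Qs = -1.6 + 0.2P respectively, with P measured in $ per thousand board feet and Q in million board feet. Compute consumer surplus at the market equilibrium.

At equilibrium Qd = Qs, so 300.8 - 0.2P = -1.6 + 0.2P; collecting terms, 302.4 = 0.4P and P* = 756.
Plugging P* into demand: Q* = 300.8 - 0.2(756) = 149.6.
Demand choke price (Qd = 0): P = 300.8/0.2 = 1504. Consumer surplus = ½ × (1504 - 756) × 149.6 = 55950.4.

Consumer surplus = 55950.4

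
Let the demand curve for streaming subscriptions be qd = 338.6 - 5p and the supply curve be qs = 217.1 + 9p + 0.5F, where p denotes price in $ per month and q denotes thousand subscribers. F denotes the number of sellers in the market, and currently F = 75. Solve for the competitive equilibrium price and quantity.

p* = 6, q* = 308.6

With F = 75, supply is qs = 254.6 + 9p.
At equilibrium qd = qs, so 338.6 - 5p = 254.6 + 9p; collecting terms, 84 = 14p and p* = 6.
Plugging p* into demand: q* = 338.6 - 5(6) = 308.6.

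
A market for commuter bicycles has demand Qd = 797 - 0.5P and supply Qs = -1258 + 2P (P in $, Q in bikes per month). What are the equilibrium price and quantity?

The market clears where 797 - 0.5P = -1258 + 2P. Rearranging, 2.5P = 2055, hence P* = 822.
From the demand curve, Q* = 797 - 0.5(822) = 386.

P* = 822, Q* = 386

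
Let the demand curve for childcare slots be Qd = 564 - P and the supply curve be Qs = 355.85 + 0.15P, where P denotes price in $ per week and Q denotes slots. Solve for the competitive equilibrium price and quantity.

At equilibrium Qd = Qs, so 564 - P = 355.85 + 0.15P; collecting terms, 208.15 = 1.15P and P* = 181.
Substitute back: Q* = 564 - 181 = 383.

P* = 181, Q* = 383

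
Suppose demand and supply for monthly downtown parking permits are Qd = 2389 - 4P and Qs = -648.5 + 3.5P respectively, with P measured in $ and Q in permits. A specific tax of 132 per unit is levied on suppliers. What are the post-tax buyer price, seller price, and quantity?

P_b = 466.6, P_s = 334.6, Q = 522.6

Suppliers keep P_s = P_b - 132 per unit, so supply in terms of the buyer price is Qs = -1110.5 + 3.5P_b.
Set Qd = Qs: 2389 - 4P_b = -1110.5 + 3.5P_b, so 3499.5 = 7.5P_b and P_b = 466.6.
Then P_s = 466.6 - 132 = 334.6 and Q = 2389 - 4(466.6) = 522.6.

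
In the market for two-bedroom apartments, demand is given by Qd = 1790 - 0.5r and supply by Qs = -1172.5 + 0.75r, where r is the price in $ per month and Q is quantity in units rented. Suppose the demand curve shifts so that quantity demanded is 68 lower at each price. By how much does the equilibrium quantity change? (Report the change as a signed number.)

Set Qd = Qs: 1790 - 0.5r = -1172.5 + 0.75r, so 2962.5 = 1.25r and r* = 2370.
From the demand curve, Q* = 1790 - 0.5(2370) = 605.
After the shift, demand is Qd = 1722 - 0.5r.
The new intersection has 2894.5 = 1.25r, i.e. r = 2315.6, Q = 564.2.
ΔQ = 564.2 - 605 = -40.8.

ΔQ = -40.8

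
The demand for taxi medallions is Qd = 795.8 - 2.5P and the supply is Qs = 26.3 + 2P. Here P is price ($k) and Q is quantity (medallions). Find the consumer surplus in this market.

Equating demand and supply, 795.8 - 2.5P = 26.3 + 2P gives 4.5P = 769.5, so P* = 171.
Then Q* = 795.8 - 2.5(171) = 368.3.
Demand choke price (Qd = 0): P = 795.8/2.5 = 318.32. Consumer surplus = ½ × (318.32 - 171) × 368.3 = 27128.978.

Consumer surplus = 27128.978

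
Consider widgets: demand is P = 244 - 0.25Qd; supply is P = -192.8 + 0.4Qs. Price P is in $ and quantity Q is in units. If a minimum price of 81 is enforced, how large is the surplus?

Surplus = 32.5

Inverting to quantity form: Qd = 976 - 4P and Qs = 482 + 2.5P.
With P fixed at 81, quantity demanded is 652 and quantity supplied is 684.5.
Surplus = Qs - Qd = 684.5 - 652 = 32.5.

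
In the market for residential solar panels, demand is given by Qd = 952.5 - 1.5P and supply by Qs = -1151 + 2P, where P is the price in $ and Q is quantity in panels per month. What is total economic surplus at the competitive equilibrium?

Total surplus = 1517.25

Equating demand and supply, 952.5 - 1.5P = -1151 + 2P gives 3.5P = 2103.5, so P* = 601.
From the demand curve, Q* = 952.5 - 1.5(601) = 51.
Demand choke price = 635; supply choke price = 575.5. CS = ½(635 - 601)(51) = 867; PS = ½(601 - 575.5)(51) = 650.25. Total surplus = 1517.25.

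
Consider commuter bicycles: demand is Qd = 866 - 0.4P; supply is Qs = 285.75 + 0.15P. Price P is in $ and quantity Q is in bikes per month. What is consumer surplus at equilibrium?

Consumer surplus = 246420

Equating demand and supply, 866 - 0.4P = 285.75 + 0.15P gives 0.55P = 580.25, so P* = 1055.
From the demand curve, Q* = 866 - 0.4(1055) = 444.
Demand choke price (Qd = 0): P = 866/0.4 = 2165. Consumer surplus = ½ × (2165 - 1055) × 444 = 246420.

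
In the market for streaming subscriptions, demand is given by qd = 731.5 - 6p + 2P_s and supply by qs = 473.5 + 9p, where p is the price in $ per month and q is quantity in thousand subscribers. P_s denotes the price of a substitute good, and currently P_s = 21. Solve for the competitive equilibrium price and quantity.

p* = 20, q* = 653.5

With P_s = 21, demand is qd = 773.5 - 6p.
The market clears where 773.5 - 6p = 473.5 + 9p. Rearranging, 15p = 300, hence p* = 20.
From the demand curve, q* = 773.5 - 6(20) = 653.5.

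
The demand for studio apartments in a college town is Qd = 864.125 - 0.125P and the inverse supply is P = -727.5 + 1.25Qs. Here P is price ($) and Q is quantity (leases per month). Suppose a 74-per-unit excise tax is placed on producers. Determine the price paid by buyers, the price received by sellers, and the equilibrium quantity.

In direct form, Qs = 582 + 0.8P.
With a tax of 74 on producers, they supply based on the net price P_s = P_b - 74, so Qs = 522.8 + 0.8P_b.
Market clearing requires 864.125 - 0.125P_b = 522.8 + 0.8P_b; hence 341.325 = 0.925P_b and P_b = 369.
Then P_s = 369 - 74 = 295 and Q = 864.125 - 0.125(369) = 818.

P_b = 369, P_s = 295, Q = 818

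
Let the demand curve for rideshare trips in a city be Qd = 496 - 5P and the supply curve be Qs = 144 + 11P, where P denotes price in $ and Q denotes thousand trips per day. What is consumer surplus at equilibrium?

Consumer surplus = 14899.6

Equating demand and supply, 496 - 5P = 144 + 11P gives 16P = 352, so P* = 22.
Substitute back: Q* = 496 - 5(22) = 386.
Demand choke price (Qd = 0): P = 496/5 = 99.2. Consumer surplus = ½ × (99.2 - 22) × 386 = 14899.6.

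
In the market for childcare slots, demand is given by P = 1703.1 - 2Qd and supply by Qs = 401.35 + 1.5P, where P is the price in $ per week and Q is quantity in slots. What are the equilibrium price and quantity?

Inverting to quantity form: Qd = 851.55 - 0.5P.
Equating demand and supply, 851.55 - 0.5P = 401.35 + 1.5P gives 2P = 450.2, so P* = 225.1.
Then Q* = 851.55 - 0.5(225.1) = 739.

P* = 225.1, Q* = 739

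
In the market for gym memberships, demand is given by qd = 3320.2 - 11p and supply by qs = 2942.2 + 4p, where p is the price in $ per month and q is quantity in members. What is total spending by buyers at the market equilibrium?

Set qd = qs: 3320.2 - 11p = 2942.2 + 4p, so 378 = 15p and p* = 25.2.
From the demand curve, q* = 3320.2 - 11(25.2) = 3043.
Total spending by buyers = p* × q* = 25.2 × 3043 = 76683.6.

Total spending by buyers = 76683.6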